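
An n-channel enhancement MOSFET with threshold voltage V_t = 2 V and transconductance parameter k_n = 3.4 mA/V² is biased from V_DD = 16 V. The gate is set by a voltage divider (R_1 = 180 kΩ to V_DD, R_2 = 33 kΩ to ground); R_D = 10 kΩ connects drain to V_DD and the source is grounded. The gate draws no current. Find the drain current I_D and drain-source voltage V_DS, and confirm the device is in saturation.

I_D ≈ 0.39 mA, V_DS ≈ 12 V

V_G = V_DD·R_2/(R_1+R_2) = 16×33/213 = 2.48 V. With the source grounded, V_GS = V_G = 2.48 V.
Assume saturation: I_D = (k_n/2)(V_GS − V_t)² = (3.4/2)×(2.48 − 2)² = 1.7×0.479² = 0.39 mA.
V_DS = V_DD − I_D·R_D = 16 − 0.39×10 = 12.1 V.
Saturation requires V_DS ≥ V_GS − V_t = 0.479 V; 12.1 ≥ 0.479 ✓.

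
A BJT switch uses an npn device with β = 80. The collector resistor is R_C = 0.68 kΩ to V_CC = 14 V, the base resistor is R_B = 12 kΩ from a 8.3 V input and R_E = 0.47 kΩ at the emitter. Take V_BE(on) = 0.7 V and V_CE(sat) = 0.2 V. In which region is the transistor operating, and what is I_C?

Assume active: I_B = (8.3 − 0.7)/(12 + 81×0.47) = 0.152 mA, I_C = β·I_B = 12.1 mA.
Then V_CE = 14 − 12.1×0.68 − 12.3×0.47 = -0.0358 V < 0.2 V — the active assumption fails.
Re-solve with V_CE = 0.2 V. KCL at the emitter: V_E/R_E = (V_BB−0.7−V_E)/R_B + (V_CC−0.2−V_E)/R_C, giving V_E = 5.68 V.
I_C = (V_CC − 0.2 − V_E)/R_C = (13.8 − 5.68)/0.68 = 11.9 mA.
Check: I_B = (7.6 − 5.68)/12 = 0.16 mA, and β·I_B = 12.8 mA > I_C, confirming saturation.

saturation; I_C ≈ 12 mA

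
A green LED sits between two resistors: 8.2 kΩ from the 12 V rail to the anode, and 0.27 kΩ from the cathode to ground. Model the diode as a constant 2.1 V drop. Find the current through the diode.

I ≈ 1.2 mA

The two resistors are in series with the diode, so KVL gives 12 = I·8.2 + 2.1 + I·0.27.
I = (12 − 2.1) / (8.2 + 0.27) kΩ = 9.9 / 8.47 = 1.17 mA.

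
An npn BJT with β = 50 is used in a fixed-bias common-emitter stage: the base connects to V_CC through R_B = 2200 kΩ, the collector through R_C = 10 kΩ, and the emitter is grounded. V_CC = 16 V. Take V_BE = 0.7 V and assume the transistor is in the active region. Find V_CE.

V_CE ≈ 13 V

Base loop: V_CC = I_B·R_B + V_BE, so I_B = (16 − 0.7)/2200 kΩ = 0.00695 mA.
In the active region I_C = β·I_B = 50 × 0.00695 = 0.348 mA.
Collector loop: V_CE = V_CC − I_C·R_C = 16 − 0.348×10 = 12.5 V.
Since V_CE = 12.5 V > V_CE(sat) ≈ 0.2 V, the transistor is in the active region as assumed.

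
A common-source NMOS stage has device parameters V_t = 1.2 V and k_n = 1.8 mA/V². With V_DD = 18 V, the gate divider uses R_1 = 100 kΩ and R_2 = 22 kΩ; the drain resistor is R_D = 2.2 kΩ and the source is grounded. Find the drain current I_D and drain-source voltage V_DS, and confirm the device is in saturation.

I_D ≈ 3.8 mA, V_DS ≈ 9.7 V

V_G = V_DD·R_2/(R_1+R_2) = 18×22/122 = 3.25 V. With the source grounded, V_GS = V_G = 3.25 V.
Assume saturation: I_D = (k_n/2)(V_GS − V_t)² = (1.8/2)×(3.25 − 1.2)² = 0.9×2.05² = 3.77 mA.
V_DS = V_DD − I_D·R_D = 18 − 3.77×2.2 = 9.71 V.
Saturation requires V_DS ≥ V_GS − V_t = 2.05 V; 9.71 ≥ 2.05 ✓.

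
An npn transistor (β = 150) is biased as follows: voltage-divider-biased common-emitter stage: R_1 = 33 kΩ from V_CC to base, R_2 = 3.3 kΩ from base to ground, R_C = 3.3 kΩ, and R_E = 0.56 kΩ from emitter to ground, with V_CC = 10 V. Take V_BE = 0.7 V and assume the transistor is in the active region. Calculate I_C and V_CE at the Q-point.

Thevenize the base divider: V_Th = V_CC·R_2/(R_1+R_2) = 10×3.3/36.3 = 0.909 V, R_Th = R_1‖R_2 = 3 kΩ.
Base-emitter loop: V_Th = I_B·R_Th + V_BE + (β+1)I_B·R_E, so I_B = (0.909 − 0.7) / (3 + 151×0.56) = 0.00239 mA.
I_C = β·I_B = 150×0.00239 = 0.358 mA, and I_E = (β+1)I_B = 0.361 mA.
V_CE = V_CC − I_C·R_C − I_E·R_E = 10 − 0.358×3.3 − 0.361×0.56 = 8.62 V.
V_CE = 8.62 V > 0.2 V confirms active-region operation.

I_C ≈ 0.36 mA, V_CE ≈ 8.6 V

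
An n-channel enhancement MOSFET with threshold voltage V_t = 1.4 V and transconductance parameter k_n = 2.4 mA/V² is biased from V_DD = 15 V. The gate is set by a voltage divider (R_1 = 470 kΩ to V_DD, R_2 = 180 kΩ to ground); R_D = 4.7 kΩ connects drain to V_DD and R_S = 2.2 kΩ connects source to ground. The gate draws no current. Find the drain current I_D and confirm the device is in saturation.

I_D ≈ 0.87 mA

V_G = V_DD·R_2/(R_1+R_2) = 15×180/650 = 4.15 V.
Assume saturation: I_D = (k_n/2)(V_GS − V_t)² with V_GS = V_G − I_D·R_S = 4.15 − 2.2·I_D.
Substituting gives 5.81·I_D² − 15.5·I_D + 9.1 = 0, with roots I_D = 0.866 or 1.81 mA.
The root I_D = 1.81 mA gives V_GS = 0.172 V ≤ V_t, so take I_D = 0.866 mA.
Then V_GS = 2.25 V and V_DS = V_DD − I_D(R_D+R_S) = 15 − 0.866×6.9 = 9.03 V.
Saturation requires V_DS ≥ V_GS − V_t = 0.849 V; 9.03 ≥ 0.849 ✓.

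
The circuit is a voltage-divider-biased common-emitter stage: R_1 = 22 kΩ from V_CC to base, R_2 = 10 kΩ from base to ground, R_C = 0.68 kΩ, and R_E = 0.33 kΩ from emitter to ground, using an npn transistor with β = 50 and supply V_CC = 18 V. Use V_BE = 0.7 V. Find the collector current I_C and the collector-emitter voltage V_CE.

Thevenize the base divider: V_Th = V_CC·R_2/(R_1+R_2) = 18×10/32 = 5.62 V, R_Th = R_1‖R_2 = 6.88 kΩ.
Base-emitter loop: V_Th = I_B·R_Th + V_BE + (β+1)I_B·R_E, so I_B = (5.62 − 0.7) / (6.88 + 51×0.33) = 0.208 mA.
I_C = β·I_B = 50×0.208 = 10.4 mA, and I_E = (β+1)I_B = 10.6 mA.
V_CE = V_CC − I_C·R_C − I_E·R_E = 18 − 10.4×0.68 − 10.6×0.33 = 7.44 V.
V_CE = 7.44 V > 0.2 V confirms active-region operation.

I_C ≈ 10 mA, V_CE ≈ 7.4 V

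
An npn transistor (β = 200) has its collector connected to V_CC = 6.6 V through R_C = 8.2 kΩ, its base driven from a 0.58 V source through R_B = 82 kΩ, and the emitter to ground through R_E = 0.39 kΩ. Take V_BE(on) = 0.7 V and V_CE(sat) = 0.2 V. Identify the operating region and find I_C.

cutoff; I_C ≈ 0

V_BB = 0.58 V ≤ V_BE(on) = 0.7 V, so the base-emitter junction is not forward biased.
The transistor is in cutoff: I_B = I_C = 0.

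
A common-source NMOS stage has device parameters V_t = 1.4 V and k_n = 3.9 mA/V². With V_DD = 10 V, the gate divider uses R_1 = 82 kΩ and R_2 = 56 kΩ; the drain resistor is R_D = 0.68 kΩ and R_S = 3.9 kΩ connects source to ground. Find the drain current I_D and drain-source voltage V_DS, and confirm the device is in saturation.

I_D ≈ 0.55 mA, V_DS ≈ 7.5 V

V_G = V_DD·R_2/(R_1+R_2) = 10×56/138 = 4.06 V.
Assume saturation: I_D = (k_n/2)(V_GS − V_t)² with V_GS = V_G − I_D·R_S = 4.06 − 3.9·I_D.
Substituting gives 29.7·I_D² − 41.4·I_D + 13.8 = 0, with roots I_D = 0.546 or 0.851 mA.
The root I_D = 0.851 mA gives V_GS = 0.739 V ≤ V_t, so take I_D = 0.546 mA.
Then V_GS = 1.93 V and V_DS = V_DD − I_D(R_D+R_S) = 10 − 0.546×4.58 = 7.5 V.
Saturation requires V_DS ≥ V_GS − V_t = 0.529 V; 7.5 ≥ 0.529 ✓.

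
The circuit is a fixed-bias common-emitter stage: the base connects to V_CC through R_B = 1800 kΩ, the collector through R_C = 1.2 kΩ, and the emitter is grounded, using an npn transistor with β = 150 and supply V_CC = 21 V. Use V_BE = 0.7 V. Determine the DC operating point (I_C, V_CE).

I_C ≈ 1.7 mA, V_CE ≈ 19 V

Base loop: V_CC = I_B·R_B + V_BE, so I_B = (21 − 0.7)/1800 kΩ = 0.0113 mA.
In the active region I_C = β·I_B = 150 × 0.0113 = 1.69 mA.
Collector loop: V_CE = V_CC − I_C·R_C = 21 − 1.69×1.2 = 19 V.
Since V_CE = 19 V > V_CE(sat) ≈ 0.2 V, the transistor is in the active region as assumed.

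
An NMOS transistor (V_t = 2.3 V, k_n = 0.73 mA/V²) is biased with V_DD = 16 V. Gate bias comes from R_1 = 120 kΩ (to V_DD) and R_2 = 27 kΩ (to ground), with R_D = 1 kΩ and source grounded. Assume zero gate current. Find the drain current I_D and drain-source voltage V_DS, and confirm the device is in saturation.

I_D ≈ 0.15 mA, V_DS ≈ 16 V

V_G = V_DD·R_2/(R_1+R_2) = 16×27/147 = 2.94 V. With the source grounded, V_GS = V_G = 2.94 V.
Assume saturation: I_D = (k_n/2)(V_GS − V_t)² = (0.73/2)×(2.94 − 2.3)² = 0.365×0.639² = 0.149 mA.
V_DS = V_DD − I_D·R_D = 16 − 0.149×1 = 15.9 V.
Saturation requires V_DS ≥ V_GS − V_t = 0.639 V; 15.9 ≥ 0.639 ✓.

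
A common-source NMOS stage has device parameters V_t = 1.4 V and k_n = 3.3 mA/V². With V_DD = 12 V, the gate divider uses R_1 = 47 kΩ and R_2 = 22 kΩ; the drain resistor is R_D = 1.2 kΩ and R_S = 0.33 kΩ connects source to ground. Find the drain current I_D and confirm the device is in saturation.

V_G = V_DD·R_2/(R_1+R_2) = 12×22/69 = 3.83 V.
Assume saturation: I_D = (k_n/2)(V_GS − V_t)² with V_GS = V_G − I_D·R_S = 3.83 − 0.33·I_D.
Substituting gives 0.18·I_D² − 3.64·I_D + 9.71 = 0, with roots I_D = 3.16 or 17.1 mA.
The root I_D = 17.1 mA gives V_GS = -1.82 V ≤ V_t, so take I_D = 3.16 mA.
Then V_GS = 2.78 V and V_DS = V_DD − I_D(R_D+R_S) = 12 − 3.16×1.53 = 7.17 V.
Saturation requires V_DS ≥ V_GS − V_t = 1.38 V; 7.17 ≥ 1.38 ✓.

I_D ≈ 3.2 mA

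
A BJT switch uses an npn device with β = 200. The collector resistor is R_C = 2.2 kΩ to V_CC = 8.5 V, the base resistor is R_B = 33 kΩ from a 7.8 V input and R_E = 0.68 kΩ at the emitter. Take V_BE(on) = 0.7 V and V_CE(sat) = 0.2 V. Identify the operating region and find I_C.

saturation; I_C ≈ 2.8 mA

Assume active: I_B = (7.8 − 0.7)/(33 + 201×0.68) = 0.0418 mA, I_C = β·I_B = 8.37 mA.
Then V_CE = 8.5 − 8.37×2.2 − 8.41×0.68 = -15.6 V < 0.2 V — the active assumption fails.
Re-solve with V_CE = 0.2 V. KCL at the emitter: V_E/R_E = (V_BB−0.7−V_E)/R_B + (V_CC−0.2−V_E)/R_C, giving V_E = 2.04 V.
I_C = (V_CC − 0.2 − V_E)/R_C = (8.3 − 2.04)/2.2 = 2.85 mA.
Check: I_B = (7.1 − 2.04)/33 = 0.153 mA, and β·I_B = 30.7 mA > I_C, confirming saturation.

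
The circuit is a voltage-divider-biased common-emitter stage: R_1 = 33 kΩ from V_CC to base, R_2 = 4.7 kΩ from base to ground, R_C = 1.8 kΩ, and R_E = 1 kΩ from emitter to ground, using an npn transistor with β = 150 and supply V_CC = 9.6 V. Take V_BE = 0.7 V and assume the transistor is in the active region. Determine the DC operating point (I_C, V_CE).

I_C ≈ 0.48 mA, V_CE ≈ 8.3 V

Thevenize the base divider: V_Th = V_CC·R_2/(R_1+R_2) = 9.6×4.7/37.7 = 1.2 V, R_Th = R_1‖R_2 = 4.11 kΩ.
Base-emitter loop: V_Th = I_B·R_Th + V_BE + (β+1)I_B·R_E, so I_B = (1.2 − 0.7) / (4.11 + 151×1) = 0.0032 mA.
I_C = β·I_B = 150×0.0032 = 0.48 mA, and I_E = (β+1)I_B = 0.484 mA.
V_CE = V_CC − I_C·R_C − I_E·R_E = 9.6 − 0.48×1.8 − 0.484×1 = 8.25 V.
V_CE = 8.25 V > 0.2 V confirms active-region operation.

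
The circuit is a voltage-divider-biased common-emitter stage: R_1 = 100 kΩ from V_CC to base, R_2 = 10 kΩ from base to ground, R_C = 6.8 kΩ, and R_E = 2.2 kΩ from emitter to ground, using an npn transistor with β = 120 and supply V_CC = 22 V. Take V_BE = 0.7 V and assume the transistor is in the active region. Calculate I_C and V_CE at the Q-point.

I_C ≈ 0.57 mA, V_CE ≈ 17 V

Thevenize the base divider: V_Th = V_CC·R_2/(R_1+R_2) = 22×10/110 = 2 V, R_Th = R_1‖R_2 = 9.09 kΩ.
Base-emitter loop: V_Th = I_B·R_Th + V_BE + (β+1)I_B·R_E, so I_B = (2 − 0.7) / (9.09 + 121×2.2) = 0.00472 mA.
I_C = β·I_B = 120×0.00472 = 0.567 mA, and I_E = (β+1)I_B = 0.571 mA.
V_CE = V_CC − I_C·R_C − I_E·R_E = 22 − 0.567×6.8 − 0.571×2.2 = 16.9 V.
V_CE = 16.9 V > 0.2 V confirms active-region operation.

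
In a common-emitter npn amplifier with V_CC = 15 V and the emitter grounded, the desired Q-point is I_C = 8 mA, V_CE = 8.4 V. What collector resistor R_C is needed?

Collector loop: V_CC = I_C·R_C + V_CE.
R_C = (V_CC − V_CE)/I_C = (15 − 8.4)/8 = 0.825 kΩ.

R_C ≈ 0.82 kΩ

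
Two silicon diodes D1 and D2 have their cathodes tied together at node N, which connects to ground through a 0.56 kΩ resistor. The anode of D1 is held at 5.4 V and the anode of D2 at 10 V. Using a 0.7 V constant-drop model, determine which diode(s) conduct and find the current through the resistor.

Assume both conduct. Then node N would need to be at both 5.4−0.7 = 4.7 V and 10−0.7 = 9.3 V, which is impossible.
Assume only D2 conducts: V_N = 10 − 0.7 = 9.3 V, so I_R = 9.3/0.56 = 16.6 mA.
Check D1: its anode-to-cathode voltage is 5.4 − 9.3 = -3.9 V < 0.7 V, so it is off. The assumption is consistent.

Only D2 conducts; I_R ≈ 17 mA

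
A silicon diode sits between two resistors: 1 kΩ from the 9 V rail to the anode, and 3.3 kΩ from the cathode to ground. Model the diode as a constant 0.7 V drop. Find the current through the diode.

The two resistors are in series with the diode, so KVL gives 9 = I·1 + 0.7 + I·3.3.
I = (9 − 0.7) / (1 + 3.3) kΩ = 8.3 / 4.3 = 1.93 mA.

I ≈ 1.9 mA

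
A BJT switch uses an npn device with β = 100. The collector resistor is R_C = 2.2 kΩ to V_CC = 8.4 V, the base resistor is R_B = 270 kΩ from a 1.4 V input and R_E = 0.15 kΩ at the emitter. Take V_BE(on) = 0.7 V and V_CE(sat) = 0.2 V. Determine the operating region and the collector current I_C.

Assume active. Base-emitter loop: I_B = (V_BB − V_BE)/(R_B + (β+1)R_E) = (1.4 − 0.7)/(270 + 101×0.15) = 0.00245 mA.
I_C = β·I_B = 100×0.00245 = 0.245 mA.
V_CE = V_CC − I_C·R_C − I_E·R_E = 8.4 − 0.245×2.2 − 0.248×0.15 = 7.82 V > V_CE(sat), so the active-region assumption holds.

active; I_C ≈ 0.25 mA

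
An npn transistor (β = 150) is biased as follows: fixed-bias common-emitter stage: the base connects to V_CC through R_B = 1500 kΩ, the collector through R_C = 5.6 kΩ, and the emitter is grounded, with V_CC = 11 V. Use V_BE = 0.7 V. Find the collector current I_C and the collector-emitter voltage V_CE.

Base loop: V_CC = I_B·R_B + V_BE, so I_B = (11 − 0.7)/1500 kΩ = 0.00687 mA.
In the active region I_C = β·I_B = 150 × 0.00687 = 1.03 mA.
Collector loop: V_CE = V_CC − I_C·R_C = 11 − 1.03×5.6 = 5.23 V.
Since V_CE = 5.23 V > V_CE(sat) ≈ 0.2 V, the transistor is in the active region as assumed.

I_C ≈ 1 mA, V_CE ≈ 5.2 V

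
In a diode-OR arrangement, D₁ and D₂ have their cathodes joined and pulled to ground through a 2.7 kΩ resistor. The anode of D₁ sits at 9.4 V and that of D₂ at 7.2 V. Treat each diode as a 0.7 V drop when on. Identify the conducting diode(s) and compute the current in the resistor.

Assume both conduct. Then node N would need to be at both 9.4−0.7 = 8.7 V and 7.2−0.7 = 6.5 V, which is impossible.
Assume only D₁ conducts: V_N = 9.4 − 0.7 = 8.7 V, so I_R = 8.7/2.7 = 3.22 mA.
Check D₂: its anode-to-cathode voltage is 7.2 − 8.7 = -1.5 V < 0.7 V, so it is off. The assumption is consistent.

Only D₁ conducts; I_R ≈ 3.2 mA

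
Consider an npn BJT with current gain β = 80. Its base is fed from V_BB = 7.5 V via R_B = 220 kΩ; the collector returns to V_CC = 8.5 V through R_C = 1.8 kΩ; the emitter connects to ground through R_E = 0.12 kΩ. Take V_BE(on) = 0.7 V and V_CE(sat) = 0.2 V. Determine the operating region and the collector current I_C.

active; I_C ≈ 2.4 mA

Assume active. Base-emitter loop: I_B = (V_BB − V_BE)/(R_B + (β+1)R_E) = (7.5 − 0.7)/(220 + 81×0.12) = 0.0296 mA.
I_C = β·I_B = 80×0.0296 = 2.37 mA.
V_CE = V_CC − I_C·R_C − I_E·R_E = 8.5 − 2.37×1.8 − 2.4×0.12 = 3.95 V > V_CE(sat), so the active-region assumption holds.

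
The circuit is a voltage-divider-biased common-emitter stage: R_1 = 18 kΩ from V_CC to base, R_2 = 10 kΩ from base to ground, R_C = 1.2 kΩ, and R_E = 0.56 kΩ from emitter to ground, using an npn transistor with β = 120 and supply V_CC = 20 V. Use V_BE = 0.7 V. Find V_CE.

V_CE ≈ 1.6 V

Thevenize the base divider: V_Th = V_CC·R_2/(R_1+R_2) = 20×10/28 = 7.14 V, R_Th = R_1‖R_2 = 6.43 kΩ.
Base-emitter loop: V_Th = I_B·R_Th + V_BE + (β+1)I_B·R_E, so I_B = (7.14 − 0.7) / (6.43 + 121×0.56) = 0.0868 mA.
I_C = β·I_B = 120×0.0868 = 10.4 mA, and I_E = (β+1)I_B = 10.5 mA.
V_CE = V_CC − I_C·R_C − I_E·R_E = 20 − 10.4×1.2 − 10.5×0.56 = 1.61 V.
V_CE = 1.61 V > 0.2 V confirms active-region operation.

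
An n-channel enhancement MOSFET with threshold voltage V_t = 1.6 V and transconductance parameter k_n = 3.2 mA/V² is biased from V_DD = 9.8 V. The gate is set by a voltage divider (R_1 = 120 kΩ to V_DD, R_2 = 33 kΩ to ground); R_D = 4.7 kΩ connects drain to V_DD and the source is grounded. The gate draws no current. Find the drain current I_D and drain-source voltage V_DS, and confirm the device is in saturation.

V_G = V_DD·R_2/(R_1+R_2) = 9.8×33/153 = 2.11 V. With the source grounded, V_GS = V_G = 2.11 V.
Assume saturation: I_D = (k_n/2)(V_GS − V_t)² = (3.2/2)×(2.11 − 1.6)² = 1.6×0.514² = 0.422 mA.
V_DS = V_DD − I_D·R_D = 9.8 − 0.422×4.7 = 7.82 V.
Saturation requires V_DS ≥ V_GS − V_t = 0.514 V; 7.82 ≥ 0.514 ✓.

I_D ≈ 0.42 mA, V_DS ≈ 7.8 V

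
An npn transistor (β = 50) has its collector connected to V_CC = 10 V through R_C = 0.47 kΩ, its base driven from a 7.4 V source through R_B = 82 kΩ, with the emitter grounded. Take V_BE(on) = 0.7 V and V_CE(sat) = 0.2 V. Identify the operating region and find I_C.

active; I_C ≈ 4.1 mA

Assume active. Base-emitter loop: I_B = (V_BB − V_BE)/R_B = (7.4 − 0.7)/82 = 0.0817 mA.
I_C = β·I_B = 50×0.0817 = 4.09 mA.
V_CE = V_CC − I_C·R_C = 10 − 4.09×0.47 = 8.08 V > V_CE(sat), so the active-region assumption holds.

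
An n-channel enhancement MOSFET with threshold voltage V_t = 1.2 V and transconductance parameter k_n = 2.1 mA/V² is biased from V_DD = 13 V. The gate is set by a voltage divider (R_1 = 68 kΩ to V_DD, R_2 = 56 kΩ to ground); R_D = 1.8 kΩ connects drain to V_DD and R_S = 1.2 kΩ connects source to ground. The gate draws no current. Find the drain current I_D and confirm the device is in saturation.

V_G = V_DD·R_2/(R_1+R_2) = 13×56/124 = 5.87 V.
Assume saturation: I_D = (k_n/2)(V_GS − V_t)² with V_GS = V_G − I_D·R_S = 5.87 − 1.2·I_D.
Substituting gives 1.51·I_D² − 12.8·I_D + 22.9 = 0, with roots I_D = 2.58 or 5.86 mA.
The root I_D = 5.86 mA gives V_GS = -1.16 V ≤ V_t, so take I_D = 2.58 mA.
Then V_GS = 2.77 V and V_DS = V_DD − I_D(R_D+R_S) = 13 − 2.58×3 = 5.25 V.
Saturation requires V_DS ≥ V_GS − V_t = 1.57 V; 5.25 ≥ 1.57 ✓.

I_D ≈ 2.6 mA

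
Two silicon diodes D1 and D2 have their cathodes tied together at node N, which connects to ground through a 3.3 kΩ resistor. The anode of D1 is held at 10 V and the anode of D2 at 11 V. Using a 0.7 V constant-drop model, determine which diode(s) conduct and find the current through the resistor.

Assume both conduct. Then node N would need to be at both 10−0.7 = 9.3 V and 11−0.7 = 10.3 V, which is impossible.
Assume only D2 conducts: V_N = 11 − 0.7 = 10.3 V, so I_R = 10.3/3.3 = 3.12 mA.
Check D1: its anode-to-cathode voltage is 10 − 10.3 = -0.3 V < 0.7 V, so it is off. The assumption is consistent.

Only D2 conducts; I_R ≈ 3.1 mA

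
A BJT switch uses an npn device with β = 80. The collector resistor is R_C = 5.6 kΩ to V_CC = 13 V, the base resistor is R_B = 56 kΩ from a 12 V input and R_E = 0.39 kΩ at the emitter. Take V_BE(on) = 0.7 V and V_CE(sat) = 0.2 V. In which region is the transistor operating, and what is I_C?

Assume active: I_B = (12 − 0.7)/(56 + 81×0.39) = 0.129 mA, I_C = β·I_B = 10.3 mA.
Then V_CE = 13 − 10.3×5.6 − 10.4×0.39 = -48.9 V < 0.2 V — the active assumption fails.
Re-solve with V_CE = 0.2 V. KCL at the emitter: V_E/R_E = (V_BB−0.7−V_E)/R_B + (V_CC−0.2−V_E)/R_C, giving V_E = 0.901 V.
I_C = (V_CC − 0.2 − V_E)/R_C = (12.8 − 0.901)/5.6 = 2.12 mA.
Check: I_B = (11.3 − 0.901)/56 = 0.186 mA, and β·I_B = 14.9 mA > I_C, confirming saturation.

saturation; I_C ≈ 2.1 mA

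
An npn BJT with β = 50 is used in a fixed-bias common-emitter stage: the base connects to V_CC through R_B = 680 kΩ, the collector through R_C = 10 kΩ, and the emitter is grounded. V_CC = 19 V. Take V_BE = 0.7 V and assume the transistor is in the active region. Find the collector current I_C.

Base loop: V_CC = I_B·R_B + V_BE, so I_B = (19 − 0.7)/680 kΩ = 0.0269 mA.
In the active region I_C = β·I_B = 50 × 0.0269 = 1.35 mA.
Collector loop: V_CE = V_CC − I_C·R_C = 19 − 1.35×10 = 5.54 V.
Since V_CE = 5.54 V > V_CE(sat) ≈ 0.2 V, the transistor is in the active region as assumed.

I_C ≈ 1.3 mA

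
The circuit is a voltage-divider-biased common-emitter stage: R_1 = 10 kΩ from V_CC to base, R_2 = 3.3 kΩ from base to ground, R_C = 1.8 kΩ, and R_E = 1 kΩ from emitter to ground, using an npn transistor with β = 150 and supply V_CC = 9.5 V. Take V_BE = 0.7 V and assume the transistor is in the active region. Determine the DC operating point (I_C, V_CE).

I_C ≈ 1.6 mA, V_CE ≈ 5 V

Thevenize the base divider: V_Th = V_CC·R_2/(R_1+R_2) = 9.5×3.3/13.3 = 2.36 V, R_Th = R_1‖R_2 = 2.48 kΩ.
Base-emitter loop: V_Th = I_B·R_Th + V_BE + (β+1)I_B·R_E, so I_B = (2.36 − 0.7) / (2.48 + 151×1) = 0.0108 mA.
I_C = β·I_B = 150×0.0108 = 1.62 mA, and I_E = (β+1)I_B = 1.63 mA.
V_CE = V_CC − I_C·R_C − I_E·R_E = 9.5 − 1.62×1.8 − 1.63×1 = 4.95 V.
V_CE = 4.95 V > 0.2 V confirms active-region operation.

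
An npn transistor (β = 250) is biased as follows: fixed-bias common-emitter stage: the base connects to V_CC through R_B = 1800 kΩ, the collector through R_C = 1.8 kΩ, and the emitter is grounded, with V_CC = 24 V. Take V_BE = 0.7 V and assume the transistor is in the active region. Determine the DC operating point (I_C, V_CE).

Base loop: V_CC = I_B·R_B + V_BE, so I_B = (24 − 0.7)/1800 kΩ = 0.0129 mA.
In the active region I_C = β·I_B = 250 × 0.0129 = 3.24 mA.
Collector loop: V_CE = V_CC − I_C·R_C = 24 − 3.24×1.8 = 18.2 V.
Since V_CE = 18.2 V > V_CE(sat) ≈ 0.2 V, the transistor is in the active region as assumed.

I_C ≈ 3.2 mA, V_CE ≈ 18 V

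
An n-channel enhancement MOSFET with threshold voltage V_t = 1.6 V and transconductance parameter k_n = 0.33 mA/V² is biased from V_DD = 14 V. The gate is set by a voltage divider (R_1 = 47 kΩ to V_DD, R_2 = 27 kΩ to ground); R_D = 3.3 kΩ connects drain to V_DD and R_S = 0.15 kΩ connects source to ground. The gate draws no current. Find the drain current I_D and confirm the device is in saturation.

I_D ≈ 1.7 mA

V_G = V_DD·R_2/(R_1+R_2) = 14×27/74 = 5.11 V.
Assume saturation: I_D = (k_n/2)(V_GS − V_t)² with V_GS = V_G − I_D·R_S = 5.11 − 0.15·I_D.
Substituting gives 0.00371·I_D² − 1.17·I_D + 2.03 = 0, with roots I_D = 1.74 or 314 mA.
The root I_D = 314 mA gives V_GS = -42.1 V ≤ V_t, so take I_D = 1.74 mA.
Then V_GS = 4.85 V and V_DS = V_DD − I_D(R_D+R_S) = 14 − 1.74×3.45 = 8 V.
Saturation requires V_DS ≥ V_GS − V_t = 3.25 V; 8 ≥ 3.25 ✓.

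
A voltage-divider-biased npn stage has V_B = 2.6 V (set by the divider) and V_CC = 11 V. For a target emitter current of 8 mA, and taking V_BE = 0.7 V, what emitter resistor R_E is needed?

R_E ≈ 0.24 kΩ

V_E = V_B − V_BE = 2.6 − 0.7 = 1.9 V.
R_E = V_E / I_E = 1.9 / 8 = 0.238 kΩ.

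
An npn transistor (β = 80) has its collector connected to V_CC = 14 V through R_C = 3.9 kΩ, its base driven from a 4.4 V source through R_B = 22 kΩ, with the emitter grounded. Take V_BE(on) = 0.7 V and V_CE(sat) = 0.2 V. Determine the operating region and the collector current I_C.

saturation; I_C ≈ 3.5 mA

Assume active: I_B = (4.4 − 0.7)/22 = 0.168 mA, giving I_C = β·I_B = 13.5 mA.
But then V_CE = 14 − 13.5×3.9 = -38.5 V < V_CE(sat) = 0.2 V — impossible in the active region.
So the transistor is saturated. With V_CE = 0.2 V, I_C = (V_CC − 0.2)/R_C = 13.8/3.9 = 3.54 mA.
Check: β·I_B = 13.5 mA > I_C = 3.54 mA, confirming saturation.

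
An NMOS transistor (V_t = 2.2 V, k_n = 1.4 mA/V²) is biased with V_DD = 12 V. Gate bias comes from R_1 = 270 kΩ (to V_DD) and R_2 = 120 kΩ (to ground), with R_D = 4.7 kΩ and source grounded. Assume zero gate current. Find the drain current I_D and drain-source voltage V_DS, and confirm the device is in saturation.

V_G = V_DD·R_2/(R_1+R_2) = 12×120/390 = 3.69 V. With the source grounded, V_GS = V_G = 3.69 V.
Assume saturation: I_D = (k_n/2)(V_GS − V_t)² = (1.4/2)×(3.69 − 2.2)² = 0.7×1.49² = 1.56 mA.
V_DS = V_DD − I_D·R_D = 12 − 1.56×4.7 = 4.67 V.
Saturation requires V_DS ≥ V_GS − V_t = 1.49 V; 4.67 ≥ 1.49 ✓.

I_D ≈ 1.6 mA, V_DS ≈ 4.7 V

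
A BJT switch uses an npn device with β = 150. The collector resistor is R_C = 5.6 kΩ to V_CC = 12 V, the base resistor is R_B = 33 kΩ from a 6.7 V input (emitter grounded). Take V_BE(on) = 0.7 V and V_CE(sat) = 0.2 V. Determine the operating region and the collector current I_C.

saturation; I_C ≈ 2.1 mA

Assume active: I_B = (6.7 − 0.7)/33 = 0.182 mA, giving I_C = β·I_B = 27.3 mA.
But then V_CE = 12 − 27.3×5.6 = -141 V < V_CE(sat) = 0.2 V — impossible in the active region.
So the transistor is saturated. With V_CE = 0.2 V, I_C = (V_CC − 0.2)/R_C = 11.8/5.6 = 2.11 mA.
Check: β·I_B = 27.3 mA > I_C = 2.11 mA, confirming saturation.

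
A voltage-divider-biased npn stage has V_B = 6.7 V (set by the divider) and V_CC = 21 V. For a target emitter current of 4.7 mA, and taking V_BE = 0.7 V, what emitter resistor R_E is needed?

R_E ≈ 1.3 kΩ

V_E = V_B − V_BE = 6.7 − 0.7 = 6 V.
R_E = V_E / I_E = 6 / 4.7 = 1.28 kΩ.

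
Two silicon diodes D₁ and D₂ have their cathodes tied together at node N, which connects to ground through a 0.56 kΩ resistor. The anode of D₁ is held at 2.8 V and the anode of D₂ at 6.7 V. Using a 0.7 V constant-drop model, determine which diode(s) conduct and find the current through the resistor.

Assume both conduct. Then node N would need to be at both 2.8−0.7 = 2.1 V and 6.7−0.7 = 6 V, which is impossible.
Assume only D₂ conducts: V_N = 6.7 − 0.7 = 6 V, so I_R = 6/0.56 = 10.7 mA.
Check D₁: its anode-to-cathode voltage is 2.8 − 6 = -3.2 V < 0.7 V, so it is off. The assumption is consistent.

Only D₂ conducts; I_R ≈ 11 mA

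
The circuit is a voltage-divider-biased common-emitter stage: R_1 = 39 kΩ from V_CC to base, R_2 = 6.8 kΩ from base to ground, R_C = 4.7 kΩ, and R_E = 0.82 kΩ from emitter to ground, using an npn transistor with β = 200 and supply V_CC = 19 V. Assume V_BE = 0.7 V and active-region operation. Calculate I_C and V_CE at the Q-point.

I_C ≈ 2.5 mA, V_CE ≈ 5.3 V

Thevenize the base divider: V_Th = V_CC·R_2/(R_1+R_2) = 19×6.8/45.8 = 2.82 V, R_Th = R_1‖R_2 = 5.79 kΩ.
Base-emitter loop: V_Th = I_B·R_Th + V_BE + (β+1)I_B·R_E, so I_B = (2.82 − 0.7) / (5.79 + 201×0.82) = 0.0124 mA.
I_C = β·I_B = 200×0.0124 = 2.49 mA, and I_E = (β+1)I_B = 2.5 mA.
V_CE = V_CC − I_C·R_C − I_E·R_E = 19 − 2.49×4.7 − 2.5×0.82 = 5.27 V.
V_CE = 5.27 V > 0.2 V confirms active-region operation.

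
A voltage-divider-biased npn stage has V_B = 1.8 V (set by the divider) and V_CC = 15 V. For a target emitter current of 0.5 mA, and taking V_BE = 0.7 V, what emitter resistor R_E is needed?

R_E ≈ 2.2 kΩ

V_E = V_B − V_BE = 1.8 − 0.7 = 1.1 V.
R_E = V_E / I_E = 1.1 / 0.5 = 2.2 kΩ.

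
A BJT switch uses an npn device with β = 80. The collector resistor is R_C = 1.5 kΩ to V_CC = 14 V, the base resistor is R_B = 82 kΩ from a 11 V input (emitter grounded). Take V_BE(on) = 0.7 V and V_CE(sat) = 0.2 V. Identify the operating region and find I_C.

saturation; I_C ≈ 9.2 mA

Assume active: I_B = (11 − 0.7)/82 = 0.126 mA, giving I_C = β·I_B = 10 mA.
But then V_CE = 14 − 10×1.5 = -1.07 V < V_CE(sat) = 0.2 V — impossible in the active region.
So the transistor is saturated. With V_CE = 0.2 V, I_C = (V_CC − 0.2)/R_C = 13.8/1.5 = 9.2 mA.
Check: β·I_B = 10 mA > I_C = 9.2 mA, confirming saturation.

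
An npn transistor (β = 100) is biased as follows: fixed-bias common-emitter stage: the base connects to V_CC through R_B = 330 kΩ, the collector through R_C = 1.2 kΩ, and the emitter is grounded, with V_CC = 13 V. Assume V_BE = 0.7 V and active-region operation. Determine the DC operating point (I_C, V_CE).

I_C ≈ 3.7 mA, V_CE ≈ 8.5 V

Base loop: V_CC = I_B·R_B + V_BE, so I_B = (13 − 0.7)/330 kΩ = 0.0373 mA.
In the active region I_C = β·I_B = 100 × 0.0373 = 3.73 mA.
Collector loop: V_CE = V_CC − I_C·R_C = 13 − 3.73×1.2 = 8.53 V.
Since V_CE = 8.53 V > V_CE(sat) ≈ 0.2 V, the transistor is in the active region as assumed.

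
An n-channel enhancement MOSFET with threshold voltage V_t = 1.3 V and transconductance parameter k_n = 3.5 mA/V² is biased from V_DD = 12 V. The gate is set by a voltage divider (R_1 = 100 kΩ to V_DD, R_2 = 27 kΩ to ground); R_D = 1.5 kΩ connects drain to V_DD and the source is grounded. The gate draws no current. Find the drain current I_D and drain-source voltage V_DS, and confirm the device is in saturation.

I_D ≈ 2.7 mA, V_DS ≈ 7.9 V

V_G = V_DD·R_2/(R_1+R_2) = 12×27/127 = 2.55 V. With the source grounded, V_GS = V_G = 2.55 V.
Assume saturation: I_D = (k_n/2)(V_GS − V_t)² = (3.5/2)×(2.55 − 1.3)² = 1.75×1.25² = 2.74 mA.
V_DS = V_DD − I_D·R_D = 12 − 2.74×1.5 = 7.89 V.
Saturation requires V_DS ≥ V_GS − V_t = 1.25 V; 7.89 ≥ 1.25 ✓.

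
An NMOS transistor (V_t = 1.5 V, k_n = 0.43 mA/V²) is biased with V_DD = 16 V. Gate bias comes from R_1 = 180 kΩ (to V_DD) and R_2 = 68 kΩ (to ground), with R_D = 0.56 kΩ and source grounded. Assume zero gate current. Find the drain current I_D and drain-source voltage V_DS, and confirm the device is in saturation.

V_G = V_DD·R_2/(R_1+R_2) = 16×68/248 = 4.39 V. With the source grounded, V_GS = V_G = 4.39 V.
Assume saturation: I_D = (k_n/2)(V_GS − V_t)² = (0.43/2)×(4.39 − 1.5)² = 0.215×2.89² = 1.79 mA.
V_DS = V_DD − I_D·R_D = 16 − 1.79×0.56 = 15 V.
Saturation requires V_DS ≥ V_GS − V_t = 2.89 V; 15 ≥ 2.89 ✓.

I_D ≈ 1.8 mA, V_DS ≈ 15 V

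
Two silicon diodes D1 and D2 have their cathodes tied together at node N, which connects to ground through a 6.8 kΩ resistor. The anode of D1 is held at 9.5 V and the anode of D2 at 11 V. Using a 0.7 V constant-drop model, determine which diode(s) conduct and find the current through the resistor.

Assume both conduct. Then node N would need to be at both 9.5−0.7 = 8.8 V and 11−0.7 = 10.3 V, which is impossible.
Assume only D2 conducts: V_N = 11 − 0.7 = 10.3 V, so I_R = 10.3/6.8 = 1.51 mA.
Check D1: its anode-to-cathode voltage is 9.5 − 10.3 = -0.8 V < 0.7 V, so it is off. The assumption is consistent.

Only D2 conducts; I_R ≈ 1.5 mA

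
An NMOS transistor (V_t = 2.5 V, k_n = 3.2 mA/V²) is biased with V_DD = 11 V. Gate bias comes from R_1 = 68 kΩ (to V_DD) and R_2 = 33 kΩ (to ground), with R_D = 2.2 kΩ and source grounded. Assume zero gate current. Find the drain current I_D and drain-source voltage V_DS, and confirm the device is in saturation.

V_G = V_DD·R_2/(R_1+R_2) = 11×33/101 = 3.59 V. With the source grounded, V_GS = V_G = 3.59 V.
Assume saturation: I_D = (k_n/2)(V_GS − V_t)² = (3.2/2)×(3.59 − 2.5)² = 1.6×1.09² = 1.92 mA.
V_DS = V_DD − I_D·R_D = 11 − 1.92×2.2 = 6.79 V.
Saturation requires V_DS ≥ V_GS − V_t = 1.09 V; 6.79 ≥ 1.09 ✓.

I_D ≈ 1.9 mA, V_DS ≈ 6.8 V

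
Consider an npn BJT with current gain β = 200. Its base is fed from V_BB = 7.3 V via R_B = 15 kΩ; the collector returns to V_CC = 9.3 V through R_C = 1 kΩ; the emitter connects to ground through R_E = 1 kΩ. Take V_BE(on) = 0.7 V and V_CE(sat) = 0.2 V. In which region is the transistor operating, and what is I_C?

saturation; I_C ≈ 4.5 mA

Assume active: I_B = (7.3 − 0.7)/(15 + 201×1) = 0.0306 mA, I_C = β·I_B = 6.11 mA.
Then V_CE = 9.3 − 6.11×1 − 6.14×1 = -2.95 V < 0.2 V — the active assumption fails.
Re-solve with V_CE = 0.2 V. KCL at the emitter: V_E/R_E = (V_BB−0.7−V_E)/R_B + (V_CC−0.2−V_E)/R_C, giving V_E = 4.62 V.
I_C = (V_CC − 0.2 − V_E)/R_C = (9.1 − 4.62)/1 = 4.48 mA.
Check: I_B = (6.6 − 4.62)/15 = 0.132 mA, and β·I_B = 26.5 mA > I_C, confirming saturation.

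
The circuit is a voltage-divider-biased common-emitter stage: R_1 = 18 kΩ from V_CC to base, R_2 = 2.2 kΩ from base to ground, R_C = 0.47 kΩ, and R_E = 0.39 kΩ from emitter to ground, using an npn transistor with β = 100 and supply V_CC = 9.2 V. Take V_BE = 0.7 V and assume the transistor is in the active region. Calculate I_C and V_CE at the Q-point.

I_C ≈ 0.73 mA, V_CE ≈ 8.6 V

Thevenize the base divider: V_Th = V_CC·R_2/(R_1+R_2) = 9.2×2.2/20.2 = 1 V, R_Th = R_1‖R_2 = 1.96 kΩ.
Base-emitter loop: V_Th = I_B·R_Th + V_BE + (β+1)I_B·R_E, so I_B = (1 − 0.7) / (1.96 + 101×0.39) = 0.0073 mA.
I_C = β·I_B = 100×0.0073 = 0.73 mA, and I_E = (β+1)I_B = 0.738 mA.
V_CE = V_CC − I_C·R_C − I_E·R_E = 9.2 − 0.73×0.47 − 0.738×0.39 = 8.57 V.
V_CE = 8.57 V > 0.2 V confirms active-region operation.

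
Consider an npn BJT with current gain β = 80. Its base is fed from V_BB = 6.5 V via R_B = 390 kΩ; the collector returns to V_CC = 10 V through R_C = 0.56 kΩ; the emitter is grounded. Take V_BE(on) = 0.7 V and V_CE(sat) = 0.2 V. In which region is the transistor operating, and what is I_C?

active; I_C ≈ 1.2 mA

Assume active. Base-emitter loop: I_B = (V_BB − V_BE)/R_B = (6.5 − 0.7)/390 = 0.0149 mA.
I_C = β·I_B = 80×0.0149 = 1.19 mA.
V_CE = V_CC − I_C·R_C = 10 − 1.19×0.56 = 9.33 V > V_CE(sat), so the active-region assumption holds.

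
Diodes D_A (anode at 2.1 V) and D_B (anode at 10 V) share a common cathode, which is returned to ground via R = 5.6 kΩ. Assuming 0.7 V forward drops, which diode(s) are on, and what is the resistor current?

Only D_B conducts; I_R ≈ 1.7 mA

Assume both conduct. Then node N would need to be at both 2.1−0.7 = 1.4 V and 10−0.7 = 9.3 V, which is impossible.
Assume only D_B conducts: V_N = 10 − 0.7 = 9.3 V, so I_R = 9.3/5.6 = 1.66 mA.
Check D_A: its anode-to-cathode voltage is 2.1 − 9.3 = -7.2 V < 0.7 V, so it is off. The assumption is consistent.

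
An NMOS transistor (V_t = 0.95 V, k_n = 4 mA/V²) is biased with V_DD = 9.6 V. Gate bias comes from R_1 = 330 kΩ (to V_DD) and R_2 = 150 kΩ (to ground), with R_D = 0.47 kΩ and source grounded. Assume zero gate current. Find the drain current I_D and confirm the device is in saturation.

V_G = V_DD·R_2/(R_1+R_2) = 9.6×150/480 = 3 V. With the source grounded, V_GS = V_G = 3 V.
Assume saturation: I_D = (k_n/2)(V_GS − V_t)² = (4/2)×(3 − 0.95)² = 2×2.05² = 8.4 mA.
V_DS = V_DD − I_D·R_D = 9.6 − 8.4×0.47 = 5.65 V.
Saturation requires V_DS ≥ V_GS − V_t = 2.05 V; 5.65 ≥ 2.05 ✓.

I_D ≈ 8.4 mA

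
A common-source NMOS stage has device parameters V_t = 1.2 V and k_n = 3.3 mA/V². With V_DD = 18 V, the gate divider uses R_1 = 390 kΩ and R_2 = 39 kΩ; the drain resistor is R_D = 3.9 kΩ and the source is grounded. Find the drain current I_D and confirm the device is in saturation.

I_D ≈ 0.31 mA

V_G = V_DD·R_2/(R_1+R_2) = 18×39/429 = 1.64 V. With the source grounded, V_GS = V_G = 1.64 V.
Assume saturation: I_D = (k_n/2)(V_GS − V_t)² = (3.3/2)×(1.64 − 1.2)² = 1.65×0.436² = 0.314 mA.
V_DS = V_DD − I_D·R_D = 18 − 0.314×3.9 = 16.8 V.
Saturation requires V_DS ≥ V_GS − V_t = 0.436 V; 16.8 ≥ 0.436 ✓.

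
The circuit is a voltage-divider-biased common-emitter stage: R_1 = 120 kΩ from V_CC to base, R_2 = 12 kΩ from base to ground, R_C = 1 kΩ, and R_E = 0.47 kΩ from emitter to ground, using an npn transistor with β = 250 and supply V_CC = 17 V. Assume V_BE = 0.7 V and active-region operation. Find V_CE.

Thevenize the base divider: V_Th = V_CC·R_2/(R_1+R_2) = 17×12/132 = 1.55 V, R_Th = R_1‖R_2 = 10.9 kΩ.
Base-emitter loop: V_Th = I_B·R_Th + V_BE + (β+1)I_B·R_E, so I_B = (1.55 − 0.7) / (10.9 + 251×0.47) = 0.00656 mA.
I_C = β·I_B = 250×0.00656 = 1.64 mA, and I_E = (β+1)I_B = 1.65 mA.
V_CE = V_CC − I_C·R_C − I_E·R_E = 17 − 1.64×1 − 1.65×0.47 = 14.6 V.
V_CE = 14.6 V > 0.2 V confirms active-region operation.

V_CE ≈ 15 V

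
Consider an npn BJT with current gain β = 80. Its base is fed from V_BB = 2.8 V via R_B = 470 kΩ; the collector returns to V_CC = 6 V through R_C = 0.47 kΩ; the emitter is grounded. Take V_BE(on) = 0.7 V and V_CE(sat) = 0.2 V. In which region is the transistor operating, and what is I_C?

Assume active. Base-emitter loop: I_B = (V_BB − V_BE)/R_B = (2.8 − 0.7)/470 = 0.00447 mA.
I_C = β·I_B = 80×0.00447 = 0.357 mA.
V_CE = V_CC − I_C·R_C = 6 − 0.357×0.47 = 5.83 V > V_CE(sat), so the active-region assumption holds.

active; I_C ≈ 0.36 mA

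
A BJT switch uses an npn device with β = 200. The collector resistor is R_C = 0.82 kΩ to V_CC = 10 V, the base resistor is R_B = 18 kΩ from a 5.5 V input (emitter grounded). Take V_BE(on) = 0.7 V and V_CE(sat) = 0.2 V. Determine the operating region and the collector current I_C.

Assume active: I_B = (5.5 − 0.7)/18 = 0.267 mA, giving I_C = β·I_B = 53.3 mA.
But then V_CE = 10 − 53.3×0.82 = -33.7 V < V_CE(sat) = 0.2 V — impossible in the active region.
So the transistor is saturated. With V_CE = 0.2 V, I_C = (V_CC − 0.2)/R_C = 9.8/0.82 = 12 mA.
Check: β·I_B = 53.3 mA > I_C = 12 mA, confirming saturation.

saturation; I_C ≈ 12 mA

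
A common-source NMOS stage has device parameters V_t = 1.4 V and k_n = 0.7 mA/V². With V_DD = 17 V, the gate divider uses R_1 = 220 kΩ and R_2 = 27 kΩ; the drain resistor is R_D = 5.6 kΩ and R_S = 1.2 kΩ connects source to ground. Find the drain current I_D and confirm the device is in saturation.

I_D ≈ 0.054 mA

V_G = V_DD·R_2/(R_1+R_2) = 17×27/247 = 1.86 V.
Assume saturation: I_D = (k_n/2)(V_GS − V_t)² with V_GS = V_G − I_D·R_S = 1.86 − 1.2·I_D.
Substituting gives 0.504·I_D² − 1.38·I_D + 0.0735 = 0, with roots I_D = 0.0541 or 2.69 mA.
The root I_D = 2.69 mA gives V_GS = -1.37 V ≤ V_t, so take I_D = 0.0541 mA.
Then V_GS = 1.79 V and V_DS = V_DD − I_D(R_D+R_S) = 17 − 0.0541×6.8 = 16.6 V.
Saturation requires V_DS ≥ V_GS − V_t = 0.393 V; 16.6 ≥ 0.393 ✓.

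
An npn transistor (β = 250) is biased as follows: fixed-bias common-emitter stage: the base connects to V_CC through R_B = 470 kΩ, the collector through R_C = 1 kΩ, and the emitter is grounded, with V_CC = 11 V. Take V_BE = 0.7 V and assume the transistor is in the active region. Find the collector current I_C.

Base loop: V_CC = I_B·R_B + V_BE, so I_B = (11 − 0.7)/470 kΩ = 0.0219 mA.
In the active region I_C = β·I_B = 250 × 0.0219 = 5.48 mA.
Collector loop: V_CE = V_CC − I_C·R_C = 11 − 5.48×1 = 5.52 V.
Since V_CE = 5.52 V > V_CE(sat) ≈ 0.2 V, the transistor is in the active region as assumed.

I_C ≈ 5.5 mA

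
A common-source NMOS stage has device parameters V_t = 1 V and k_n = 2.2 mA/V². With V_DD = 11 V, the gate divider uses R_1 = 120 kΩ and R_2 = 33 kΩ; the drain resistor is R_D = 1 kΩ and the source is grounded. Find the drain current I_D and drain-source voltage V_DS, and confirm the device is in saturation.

V_G = V_DD·R_2/(R_1+R_2) = 11×33/153 = 2.37 V. With the source grounded, V_GS = V_G = 2.37 V.
Assume saturation: I_D = (k_n/2)(V_GS − V_t)² = (2.2/2)×(2.37 − 1)² = 1.1×1.37² = 2.07 mA.
V_DS = V_DD − I_D·R_D = 11 − 2.07×1 = 8.93 V.
Saturation requires V_DS ≥ V_GS − V_t = 1.37 V; 8.93 ≥ 1.37 ✓.

I_D ≈ 2.1 mA, V_DS ≈ 8.9 V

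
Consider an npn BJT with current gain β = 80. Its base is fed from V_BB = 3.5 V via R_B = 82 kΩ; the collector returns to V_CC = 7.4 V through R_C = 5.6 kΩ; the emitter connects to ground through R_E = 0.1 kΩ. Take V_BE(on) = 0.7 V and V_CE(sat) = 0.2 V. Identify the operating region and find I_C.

saturation; I_C ≈ 1.3 mA

Assume active: I_B = (3.5 − 0.7)/(82 + 81×0.1) = 0.0311 mA, I_C = β·I_B = 2.49 mA.
Then V_CE = 7.4 − 2.49×5.6 − 2.52×0.1 = -6.77 V < 0.2 V — the active assumption fails.
Re-solve with V_CE = 0.2 V. KCL at the emitter: V_E/R_E = (V_BB−0.7−V_E)/R_B + (V_CC−0.2−V_E)/R_C, giving V_E = 0.13 V.
I_C = (V_CC − 0.2 − V_E)/R_C = (7.2 − 0.13)/5.6 = 1.26 mA.
Check: I_B = (2.8 − 0.13)/82 = 0.0326 mA, and β·I_B = 2.61 mA > I_C, confirming saturation.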